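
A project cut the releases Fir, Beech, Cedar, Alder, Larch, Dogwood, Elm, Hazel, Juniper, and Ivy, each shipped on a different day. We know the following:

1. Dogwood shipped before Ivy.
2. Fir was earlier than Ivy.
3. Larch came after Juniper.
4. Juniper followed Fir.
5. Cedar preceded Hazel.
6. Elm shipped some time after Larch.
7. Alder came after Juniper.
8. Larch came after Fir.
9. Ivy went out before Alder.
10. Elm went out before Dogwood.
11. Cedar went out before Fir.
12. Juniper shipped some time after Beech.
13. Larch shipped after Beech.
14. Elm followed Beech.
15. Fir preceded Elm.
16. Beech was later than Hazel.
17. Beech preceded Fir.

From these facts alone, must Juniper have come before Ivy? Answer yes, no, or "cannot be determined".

Chain the constraints: Juniper → Larch → Elm → Dogwood → Ivy. Each link is directly stated, so Juniper comes before Ivy.

yes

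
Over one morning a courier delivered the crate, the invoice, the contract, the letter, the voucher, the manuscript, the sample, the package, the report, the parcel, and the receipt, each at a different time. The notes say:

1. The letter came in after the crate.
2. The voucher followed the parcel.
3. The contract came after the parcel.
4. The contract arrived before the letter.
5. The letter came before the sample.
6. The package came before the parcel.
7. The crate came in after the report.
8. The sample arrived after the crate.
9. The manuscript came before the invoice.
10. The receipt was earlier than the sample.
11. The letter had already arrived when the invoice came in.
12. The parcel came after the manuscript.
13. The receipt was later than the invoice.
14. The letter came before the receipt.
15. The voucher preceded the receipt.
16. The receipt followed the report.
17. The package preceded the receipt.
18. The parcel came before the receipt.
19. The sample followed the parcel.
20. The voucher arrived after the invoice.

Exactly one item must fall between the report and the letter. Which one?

the crate

Tracing the constraints gives the report → the crate → the letter, so the crate sits after the report and before the letter.
No other item is forced both after the report and before the letter.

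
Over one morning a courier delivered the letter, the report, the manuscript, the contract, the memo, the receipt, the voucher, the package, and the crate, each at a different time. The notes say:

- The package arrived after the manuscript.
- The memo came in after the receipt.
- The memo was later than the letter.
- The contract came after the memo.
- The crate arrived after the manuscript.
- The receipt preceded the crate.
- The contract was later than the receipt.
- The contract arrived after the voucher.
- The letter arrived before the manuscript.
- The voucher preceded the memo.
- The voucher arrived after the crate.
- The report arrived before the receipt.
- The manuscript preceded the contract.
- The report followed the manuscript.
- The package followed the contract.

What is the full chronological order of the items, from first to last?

The constraints fix every adjacent pair, so only one ordering works:
the letter → the manuscript → the report → the receipt → the crate → the voucher → the memo → the contract → the package.

the letter, the manuscript, the report, the receipt, the crate, the voucher, the memo, the contract, the package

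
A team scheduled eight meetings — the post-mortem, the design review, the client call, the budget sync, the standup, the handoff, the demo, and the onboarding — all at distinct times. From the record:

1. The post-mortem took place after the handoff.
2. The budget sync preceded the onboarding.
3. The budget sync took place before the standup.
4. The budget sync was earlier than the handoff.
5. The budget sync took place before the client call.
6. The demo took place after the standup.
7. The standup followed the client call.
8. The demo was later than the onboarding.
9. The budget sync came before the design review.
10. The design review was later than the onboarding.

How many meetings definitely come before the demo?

4

Directly stated before the demo: the onboarding and the standup.
The budget sync reaches the demo via the budget sync → the onboarding → the demo.
The client call reaches the demo via the client call → the standup → the demo.
That's the budget sync, the client call, the onboarding, and the standup — 4 in all.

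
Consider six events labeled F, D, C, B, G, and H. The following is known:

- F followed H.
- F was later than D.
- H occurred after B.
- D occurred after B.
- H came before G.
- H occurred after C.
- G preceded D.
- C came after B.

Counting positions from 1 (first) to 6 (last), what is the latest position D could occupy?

5

D must come before F — 1 event forced after it.
Everything else can be placed before D in some valid order, so D can sit as late as position 6 − 1 = 5.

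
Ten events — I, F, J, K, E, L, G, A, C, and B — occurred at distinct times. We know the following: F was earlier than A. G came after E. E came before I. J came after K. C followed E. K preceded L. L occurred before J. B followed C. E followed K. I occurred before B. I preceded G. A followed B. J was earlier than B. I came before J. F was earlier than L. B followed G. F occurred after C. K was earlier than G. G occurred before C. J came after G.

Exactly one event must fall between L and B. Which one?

J

Tracing the constraints gives L → J → B, so J sits after L and before B.
No other event is forced both after L and before B.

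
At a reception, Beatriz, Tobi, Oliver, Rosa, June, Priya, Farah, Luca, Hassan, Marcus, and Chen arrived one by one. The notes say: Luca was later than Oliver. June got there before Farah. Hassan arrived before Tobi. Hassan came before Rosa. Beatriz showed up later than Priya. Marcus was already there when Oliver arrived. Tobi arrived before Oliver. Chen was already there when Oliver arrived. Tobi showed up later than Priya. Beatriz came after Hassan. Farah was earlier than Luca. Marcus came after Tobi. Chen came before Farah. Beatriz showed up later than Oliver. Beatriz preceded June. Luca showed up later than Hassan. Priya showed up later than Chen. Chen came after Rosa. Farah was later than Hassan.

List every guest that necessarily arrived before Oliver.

Chen, Hassan, Marcus, Priya, Rosa, Tobi

Directly stated before Oliver: Chen, Marcus, and Tobi.
Hassan reaches Oliver via Hassan → Tobi → Oliver.
Priya reaches Oliver via Priya → Tobi → Oliver.
Rosa reaches Oliver via Rosa → Chen → Oliver.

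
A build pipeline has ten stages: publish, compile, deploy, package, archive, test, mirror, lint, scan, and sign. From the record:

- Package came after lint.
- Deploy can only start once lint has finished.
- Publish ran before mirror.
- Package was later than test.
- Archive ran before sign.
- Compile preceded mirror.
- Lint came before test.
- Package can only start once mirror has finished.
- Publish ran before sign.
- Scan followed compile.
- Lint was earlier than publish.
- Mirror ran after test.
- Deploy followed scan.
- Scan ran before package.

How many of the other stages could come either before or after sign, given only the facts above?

6

Forced before sign: archive, lint, and publish.
That leaves compile, deploy, mirror, package, scan, and test with no forced order relative to sign — 6.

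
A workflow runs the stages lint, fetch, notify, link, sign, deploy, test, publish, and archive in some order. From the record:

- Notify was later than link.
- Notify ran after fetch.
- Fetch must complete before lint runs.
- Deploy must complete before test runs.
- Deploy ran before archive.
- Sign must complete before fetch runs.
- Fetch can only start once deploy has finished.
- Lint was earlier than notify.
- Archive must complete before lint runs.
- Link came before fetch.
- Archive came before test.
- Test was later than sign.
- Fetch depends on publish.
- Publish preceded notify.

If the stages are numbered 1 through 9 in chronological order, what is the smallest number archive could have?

Deploy must come before archive — 1 forced predecessor.
Nothing else is forced ahead of archive, so its earliest slot is position 1 + 1 = 2.

2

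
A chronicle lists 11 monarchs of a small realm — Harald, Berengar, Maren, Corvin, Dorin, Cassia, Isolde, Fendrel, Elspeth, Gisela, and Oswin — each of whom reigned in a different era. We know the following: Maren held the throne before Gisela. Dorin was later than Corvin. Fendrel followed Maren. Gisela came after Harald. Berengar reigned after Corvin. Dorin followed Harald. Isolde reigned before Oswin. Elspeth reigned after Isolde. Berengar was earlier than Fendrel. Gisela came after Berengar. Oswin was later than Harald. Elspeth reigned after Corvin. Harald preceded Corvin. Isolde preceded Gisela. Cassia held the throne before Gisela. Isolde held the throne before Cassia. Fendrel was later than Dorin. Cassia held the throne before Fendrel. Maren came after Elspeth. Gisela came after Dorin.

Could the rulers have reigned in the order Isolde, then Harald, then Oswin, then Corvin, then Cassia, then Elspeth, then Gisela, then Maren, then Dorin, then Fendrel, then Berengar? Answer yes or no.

The constraints require Dorin before Gisela, but in the proposed sequence Gisela appears ahead of Dorin. That one violation is enough.

no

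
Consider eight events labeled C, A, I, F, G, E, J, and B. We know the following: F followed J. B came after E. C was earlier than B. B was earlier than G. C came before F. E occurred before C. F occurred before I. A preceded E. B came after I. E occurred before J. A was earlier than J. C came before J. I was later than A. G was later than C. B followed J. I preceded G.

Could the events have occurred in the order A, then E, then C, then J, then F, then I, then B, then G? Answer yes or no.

yes

Check each stated constraint against the proposed order — e.g. A is ahead of I; E is ahead of B. Every pair is in the required order; nothing is violated.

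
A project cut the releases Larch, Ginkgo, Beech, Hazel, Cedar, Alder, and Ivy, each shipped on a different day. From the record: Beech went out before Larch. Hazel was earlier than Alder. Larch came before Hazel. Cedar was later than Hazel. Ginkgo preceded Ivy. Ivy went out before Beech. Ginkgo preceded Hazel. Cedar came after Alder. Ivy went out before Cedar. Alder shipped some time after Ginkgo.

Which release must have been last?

Every other release has a chain of constraints placing it before Cedar, so Cedar is last.

Cedar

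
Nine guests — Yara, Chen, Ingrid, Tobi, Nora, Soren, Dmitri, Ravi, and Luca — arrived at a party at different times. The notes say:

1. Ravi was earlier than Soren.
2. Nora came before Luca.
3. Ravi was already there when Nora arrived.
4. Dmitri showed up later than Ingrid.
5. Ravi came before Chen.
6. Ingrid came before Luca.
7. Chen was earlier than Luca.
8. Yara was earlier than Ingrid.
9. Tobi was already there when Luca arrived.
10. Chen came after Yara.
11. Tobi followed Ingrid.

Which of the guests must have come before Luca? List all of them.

Directly stated before Luca: Chen, Ingrid, Nora, and Tobi.
Ravi reaches Luca via Ravi → Nora → Luca.
Yara reaches Luca via Yara → Chen → Luca.
No chain forces Soren (or any of the others) ahead of Luca.

Chen, Ingrid, Nora, Ravi, Tobi, Yara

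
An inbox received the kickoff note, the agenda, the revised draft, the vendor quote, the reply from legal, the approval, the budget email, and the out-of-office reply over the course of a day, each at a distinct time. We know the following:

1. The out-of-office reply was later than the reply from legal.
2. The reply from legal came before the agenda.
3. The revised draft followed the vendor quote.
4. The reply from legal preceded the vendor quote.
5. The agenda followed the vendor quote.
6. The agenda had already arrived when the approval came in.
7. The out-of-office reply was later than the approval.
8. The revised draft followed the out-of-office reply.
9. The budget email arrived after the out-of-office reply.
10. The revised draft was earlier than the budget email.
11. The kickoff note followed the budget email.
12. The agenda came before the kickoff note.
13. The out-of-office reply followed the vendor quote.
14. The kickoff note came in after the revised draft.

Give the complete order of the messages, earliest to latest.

The constraints fix every adjacent pair, so only one ordering works:
the reply from legal → the vendor quote → the agenda → the approval → the out-of-office reply → the revised draft → the budget email → the kickoff note.

the reply from legal, the vendor quote, the agenda, the approval, the out-of-office reply, the revised draft, the budget email, the kickoff note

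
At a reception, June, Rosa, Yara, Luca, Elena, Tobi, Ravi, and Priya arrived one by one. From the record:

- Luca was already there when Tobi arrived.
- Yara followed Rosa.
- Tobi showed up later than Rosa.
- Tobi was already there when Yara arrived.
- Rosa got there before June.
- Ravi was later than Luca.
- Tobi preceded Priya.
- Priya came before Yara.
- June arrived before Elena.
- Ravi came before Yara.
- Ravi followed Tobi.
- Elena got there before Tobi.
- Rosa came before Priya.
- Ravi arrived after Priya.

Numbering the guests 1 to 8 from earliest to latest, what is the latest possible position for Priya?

Priya must come before Ravi and Yara — 2 guests forced after them.
Everything else can be placed before Priya in some valid order, so Priya can sit as late as position 8 − 2 = 6.

6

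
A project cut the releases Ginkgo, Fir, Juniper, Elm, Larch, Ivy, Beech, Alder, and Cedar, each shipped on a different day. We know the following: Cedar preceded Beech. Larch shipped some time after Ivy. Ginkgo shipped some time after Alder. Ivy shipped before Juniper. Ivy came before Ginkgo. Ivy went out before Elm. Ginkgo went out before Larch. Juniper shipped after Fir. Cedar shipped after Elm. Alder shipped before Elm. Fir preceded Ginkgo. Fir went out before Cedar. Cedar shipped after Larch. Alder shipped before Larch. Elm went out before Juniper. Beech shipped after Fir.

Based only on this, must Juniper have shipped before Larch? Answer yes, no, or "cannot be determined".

No chain of stated constraints runs from Juniper to Larch, and none runs from Larch to Juniper either.
So the relative order of Juniper and Larch is not fixed by the given facts.

cannot be determined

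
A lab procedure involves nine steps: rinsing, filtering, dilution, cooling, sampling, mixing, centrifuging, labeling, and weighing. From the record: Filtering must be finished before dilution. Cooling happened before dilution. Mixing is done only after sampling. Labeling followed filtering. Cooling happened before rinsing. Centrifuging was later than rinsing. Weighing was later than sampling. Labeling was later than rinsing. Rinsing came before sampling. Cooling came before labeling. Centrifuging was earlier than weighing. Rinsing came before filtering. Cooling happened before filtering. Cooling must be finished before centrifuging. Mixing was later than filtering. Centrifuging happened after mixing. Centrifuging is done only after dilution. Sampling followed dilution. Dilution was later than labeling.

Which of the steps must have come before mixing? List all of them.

cooling, dilution, filtering, labeling, rinsing, sampling

Directly stated before mixing: filtering and sampling.
Cooling reaches mixing via cooling → filtering → mixing.
Dilution reaches mixing via dilution → sampling → mixing.
Labeling reaches mixing via labeling → dilution → sampling → mixing.
Likewise rinsing reaches mixing by chaining the stated constraints.
No chain forces centrifuging (or any of the others) ahead of mixing.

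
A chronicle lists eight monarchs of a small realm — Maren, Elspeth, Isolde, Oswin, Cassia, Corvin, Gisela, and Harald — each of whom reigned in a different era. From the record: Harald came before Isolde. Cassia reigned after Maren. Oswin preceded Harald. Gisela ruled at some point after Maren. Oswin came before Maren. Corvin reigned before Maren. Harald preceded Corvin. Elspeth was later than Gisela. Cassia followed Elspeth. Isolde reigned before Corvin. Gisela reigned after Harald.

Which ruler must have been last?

Cassia

Every other ruler has a chain of constraints placing them before Cassia, so Cassia is last.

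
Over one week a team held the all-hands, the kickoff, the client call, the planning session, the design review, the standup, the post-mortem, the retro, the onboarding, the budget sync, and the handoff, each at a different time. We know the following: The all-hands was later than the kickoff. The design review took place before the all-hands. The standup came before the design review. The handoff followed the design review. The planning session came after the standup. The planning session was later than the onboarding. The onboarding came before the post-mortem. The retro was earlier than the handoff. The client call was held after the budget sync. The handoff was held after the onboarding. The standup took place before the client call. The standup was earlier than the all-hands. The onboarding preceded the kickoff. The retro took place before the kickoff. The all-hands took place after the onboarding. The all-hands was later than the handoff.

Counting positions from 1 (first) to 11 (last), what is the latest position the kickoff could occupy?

The kickoff must come before the all-hands — 1 meeting forced after it.
Everything else can be placed before the kickoff in some valid order, so the kickoff can sit as late as position 11 − 1 = 10.

10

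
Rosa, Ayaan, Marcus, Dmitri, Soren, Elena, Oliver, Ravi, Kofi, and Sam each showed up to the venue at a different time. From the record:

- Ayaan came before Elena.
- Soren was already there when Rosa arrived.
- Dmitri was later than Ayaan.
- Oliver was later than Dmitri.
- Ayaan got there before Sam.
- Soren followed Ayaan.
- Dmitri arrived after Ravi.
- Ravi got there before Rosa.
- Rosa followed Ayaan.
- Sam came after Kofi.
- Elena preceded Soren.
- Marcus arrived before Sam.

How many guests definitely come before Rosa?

4

Directly stated before Rosa: Ayaan, Ravi, and Soren.
Elena reaches Rosa via Elena → Soren → Rosa.
No chain forces Dmitri (or any of the others) ahead of Rosa.
That's Ayaan, Elena, Ravi, and Soren — 4 in all.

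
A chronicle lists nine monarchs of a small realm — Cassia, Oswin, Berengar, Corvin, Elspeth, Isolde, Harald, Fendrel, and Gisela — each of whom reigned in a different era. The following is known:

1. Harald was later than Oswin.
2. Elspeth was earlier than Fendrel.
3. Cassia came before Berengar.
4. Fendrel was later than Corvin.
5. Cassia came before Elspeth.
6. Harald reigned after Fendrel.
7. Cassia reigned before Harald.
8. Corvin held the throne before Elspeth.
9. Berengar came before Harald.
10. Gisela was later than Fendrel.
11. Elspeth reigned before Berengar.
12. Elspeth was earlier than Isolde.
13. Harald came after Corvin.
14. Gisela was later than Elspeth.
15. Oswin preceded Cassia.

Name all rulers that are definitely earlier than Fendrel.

Cassia, Corvin, Elspeth, Oswin

Directly stated before Fendrel: Corvin and Elspeth.
Cassia reaches Fendrel via Cassia → Elspeth → Fendrel.
Oswin reaches Fendrel via Oswin → Cassia → Elspeth → Fendrel.
No chain forces Isolde (or any of the others) ahead of Fendrel.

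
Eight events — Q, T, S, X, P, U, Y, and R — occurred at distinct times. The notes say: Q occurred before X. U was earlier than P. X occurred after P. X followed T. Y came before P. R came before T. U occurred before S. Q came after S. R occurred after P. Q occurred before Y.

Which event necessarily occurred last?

X

Every other event has a chain of constraints placing it before X, so X is last.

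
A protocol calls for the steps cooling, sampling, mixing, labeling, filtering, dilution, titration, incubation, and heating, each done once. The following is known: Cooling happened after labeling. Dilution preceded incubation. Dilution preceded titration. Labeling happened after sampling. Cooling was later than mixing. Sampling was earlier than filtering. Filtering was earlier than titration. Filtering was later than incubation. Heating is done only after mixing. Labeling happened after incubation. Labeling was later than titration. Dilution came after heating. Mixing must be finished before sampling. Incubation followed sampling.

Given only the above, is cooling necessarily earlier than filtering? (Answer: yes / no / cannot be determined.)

no

Tracing the constraints gives filtering → titration → labeling → cooling, so filtering must come before cooling.
That means cooling cannot be before filtering.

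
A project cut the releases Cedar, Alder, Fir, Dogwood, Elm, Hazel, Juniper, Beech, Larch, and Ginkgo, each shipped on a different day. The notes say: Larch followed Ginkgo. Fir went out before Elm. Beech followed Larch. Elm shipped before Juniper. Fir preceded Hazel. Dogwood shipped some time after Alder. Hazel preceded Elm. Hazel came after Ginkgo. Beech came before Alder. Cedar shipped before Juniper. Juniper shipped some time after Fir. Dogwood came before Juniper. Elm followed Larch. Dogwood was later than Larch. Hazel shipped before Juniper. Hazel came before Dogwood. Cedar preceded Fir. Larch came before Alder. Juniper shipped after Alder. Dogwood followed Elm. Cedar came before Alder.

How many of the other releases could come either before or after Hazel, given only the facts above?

3

Forced before Hazel: Cedar, Fir, and Ginkgo; forced after Hazel: Dogwood, Elm, and Juniper.
That leaves Alder, Beech, and Larch with no forced order relative to Hazel — 3.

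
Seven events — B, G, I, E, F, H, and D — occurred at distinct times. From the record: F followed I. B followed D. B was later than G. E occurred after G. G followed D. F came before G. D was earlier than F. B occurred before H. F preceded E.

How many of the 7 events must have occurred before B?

Directly stated before B: D and G.
F reaches B via F → G → B.
I reaches B via I → F → G → B.
No chain forces E (or any of the others) ahead of B.
That's D, F, G, and I — 4 in all.

4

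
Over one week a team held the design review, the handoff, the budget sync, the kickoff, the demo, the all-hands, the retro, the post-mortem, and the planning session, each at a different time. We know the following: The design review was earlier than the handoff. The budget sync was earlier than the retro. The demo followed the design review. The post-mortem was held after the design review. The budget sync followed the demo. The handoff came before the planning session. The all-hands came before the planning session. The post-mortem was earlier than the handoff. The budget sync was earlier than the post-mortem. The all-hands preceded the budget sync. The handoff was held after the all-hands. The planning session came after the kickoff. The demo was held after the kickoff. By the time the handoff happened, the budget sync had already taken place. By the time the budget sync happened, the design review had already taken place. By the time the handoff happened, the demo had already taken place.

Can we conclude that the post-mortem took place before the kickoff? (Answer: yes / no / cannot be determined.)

no

Tracing the constraints gives the kickoff → the demo → the budget sync → the post-mortem, so the kickoff must come before the post-mortem.
That means the post-mortem cannot be before the kickoff.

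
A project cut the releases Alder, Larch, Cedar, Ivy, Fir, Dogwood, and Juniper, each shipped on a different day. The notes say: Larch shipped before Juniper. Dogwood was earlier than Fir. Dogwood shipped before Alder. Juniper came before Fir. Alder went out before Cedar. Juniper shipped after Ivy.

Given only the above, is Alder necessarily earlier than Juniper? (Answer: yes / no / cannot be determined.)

cannot be determined

No chain of stated constraints runs from Alder to Juniper, and none runs from Juniper to Alder either.
So the relative order of Alder and Juniper is not fixed by the given facts.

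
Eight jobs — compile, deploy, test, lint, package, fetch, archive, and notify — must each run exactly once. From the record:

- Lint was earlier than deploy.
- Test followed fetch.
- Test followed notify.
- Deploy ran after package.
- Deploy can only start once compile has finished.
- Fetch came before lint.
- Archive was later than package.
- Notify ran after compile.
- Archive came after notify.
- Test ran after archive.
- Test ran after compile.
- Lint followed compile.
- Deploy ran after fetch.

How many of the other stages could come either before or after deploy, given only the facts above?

Forced before deploy: compile, fetch, lint, and package.
That leaves archive, notify, and test with no forced order relative to deploy — 3.

3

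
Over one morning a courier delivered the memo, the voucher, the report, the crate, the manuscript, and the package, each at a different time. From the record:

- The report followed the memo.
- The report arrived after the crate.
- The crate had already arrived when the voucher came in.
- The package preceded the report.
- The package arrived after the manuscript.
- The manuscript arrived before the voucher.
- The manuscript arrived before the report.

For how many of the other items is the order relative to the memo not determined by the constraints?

4

Forced after the memo: the report.
That leaves the crate, the manuscript, the package, and the voucher with no forced order relative to the memo — 4.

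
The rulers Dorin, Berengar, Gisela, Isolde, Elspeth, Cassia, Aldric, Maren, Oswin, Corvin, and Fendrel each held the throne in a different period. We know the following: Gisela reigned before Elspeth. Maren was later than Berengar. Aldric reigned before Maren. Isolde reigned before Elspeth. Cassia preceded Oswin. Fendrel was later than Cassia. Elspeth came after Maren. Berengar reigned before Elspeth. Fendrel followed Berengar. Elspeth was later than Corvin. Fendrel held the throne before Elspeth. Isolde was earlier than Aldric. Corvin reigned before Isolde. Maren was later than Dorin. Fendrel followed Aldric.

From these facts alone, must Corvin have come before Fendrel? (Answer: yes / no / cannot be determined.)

Chain the constraints: Corvin → Isolde → Aldric → Fendrel. Each link is directly stated, so Corvin comes before Fendrel.

yes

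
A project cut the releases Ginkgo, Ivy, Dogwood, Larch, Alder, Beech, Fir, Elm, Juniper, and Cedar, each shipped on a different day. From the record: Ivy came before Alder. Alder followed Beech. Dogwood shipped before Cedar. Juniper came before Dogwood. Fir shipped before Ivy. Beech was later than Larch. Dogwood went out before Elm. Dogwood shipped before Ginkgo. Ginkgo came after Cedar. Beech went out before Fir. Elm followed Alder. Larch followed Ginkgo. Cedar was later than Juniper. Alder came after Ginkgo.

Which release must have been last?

Every other release has a chain of constraints placing it before Elm, so Elm is last.

Elm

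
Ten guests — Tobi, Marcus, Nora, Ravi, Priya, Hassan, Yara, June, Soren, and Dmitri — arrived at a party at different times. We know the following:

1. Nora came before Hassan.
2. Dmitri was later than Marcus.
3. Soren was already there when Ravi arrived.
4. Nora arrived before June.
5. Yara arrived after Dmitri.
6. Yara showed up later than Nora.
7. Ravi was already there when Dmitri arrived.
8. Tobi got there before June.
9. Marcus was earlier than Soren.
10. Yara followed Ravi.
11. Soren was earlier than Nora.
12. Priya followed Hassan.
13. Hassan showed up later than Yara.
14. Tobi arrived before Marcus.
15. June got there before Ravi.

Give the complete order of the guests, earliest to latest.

The constraints fix every adjacent pair, so only one ordering works:
Tobi → Marcus → Soren → Nora → June → Ravi → Dmitri → Yara → Hassan → Priya.

Tobi, Marcus, Soren, Nora, June, Ravi, Dmitri, Yara, Hassan, Priya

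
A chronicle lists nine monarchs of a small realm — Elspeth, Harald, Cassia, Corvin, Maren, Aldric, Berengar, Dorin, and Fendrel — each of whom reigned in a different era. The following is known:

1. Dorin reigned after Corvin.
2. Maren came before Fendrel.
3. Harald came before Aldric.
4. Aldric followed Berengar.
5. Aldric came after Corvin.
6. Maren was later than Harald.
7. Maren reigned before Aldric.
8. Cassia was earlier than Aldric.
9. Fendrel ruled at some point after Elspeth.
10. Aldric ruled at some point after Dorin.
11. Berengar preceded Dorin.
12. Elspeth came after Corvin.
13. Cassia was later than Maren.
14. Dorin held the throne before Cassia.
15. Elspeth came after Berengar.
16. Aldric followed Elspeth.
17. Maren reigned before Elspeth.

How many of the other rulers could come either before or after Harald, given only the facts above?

Forced after Harald: Aldric, Cassia, Elspeth, Fendrel, and Maren.
That leaves Berengar, Corvin, and Dorin with no forced order relative to Harald — 3.

3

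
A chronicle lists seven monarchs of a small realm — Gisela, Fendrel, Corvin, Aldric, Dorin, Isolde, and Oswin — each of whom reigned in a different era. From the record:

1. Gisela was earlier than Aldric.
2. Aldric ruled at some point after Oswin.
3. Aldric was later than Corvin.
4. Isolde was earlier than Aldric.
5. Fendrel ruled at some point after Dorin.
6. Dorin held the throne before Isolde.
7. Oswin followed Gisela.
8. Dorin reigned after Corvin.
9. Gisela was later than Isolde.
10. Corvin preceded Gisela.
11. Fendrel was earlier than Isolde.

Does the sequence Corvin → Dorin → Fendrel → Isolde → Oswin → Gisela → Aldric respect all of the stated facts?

no

The constraints require Gisela before Oswin, but in the proposed sequence Oswin appears ahead of Gisela. That one violation is enough.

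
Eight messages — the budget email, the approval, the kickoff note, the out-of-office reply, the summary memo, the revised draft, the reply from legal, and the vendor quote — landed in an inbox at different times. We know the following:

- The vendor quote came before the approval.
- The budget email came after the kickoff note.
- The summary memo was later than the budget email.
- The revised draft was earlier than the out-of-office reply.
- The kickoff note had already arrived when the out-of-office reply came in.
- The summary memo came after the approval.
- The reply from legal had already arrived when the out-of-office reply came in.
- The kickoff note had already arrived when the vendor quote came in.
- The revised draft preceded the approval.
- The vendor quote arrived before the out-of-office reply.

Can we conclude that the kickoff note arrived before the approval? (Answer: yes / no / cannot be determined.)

Chain the constraints: the kickoff note → the vendor quote → the approval. Each link is directly stated, so the kickoff note comes before the approval.

yes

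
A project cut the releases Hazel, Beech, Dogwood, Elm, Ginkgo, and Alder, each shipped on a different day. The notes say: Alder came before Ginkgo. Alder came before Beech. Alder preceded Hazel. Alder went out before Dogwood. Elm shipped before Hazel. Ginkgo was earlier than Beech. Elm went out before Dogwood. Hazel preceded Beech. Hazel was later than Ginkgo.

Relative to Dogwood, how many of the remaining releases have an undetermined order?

3

Forced before Dogwood: Alder and Elm.
That leaves Beech, Ginkgo, and Hazel with no forced order relative to Dogwood — 3.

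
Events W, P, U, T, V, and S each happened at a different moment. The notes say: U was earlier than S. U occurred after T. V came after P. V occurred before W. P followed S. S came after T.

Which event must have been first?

T

T has a chain of constraints placing it before every other event, so T must be first.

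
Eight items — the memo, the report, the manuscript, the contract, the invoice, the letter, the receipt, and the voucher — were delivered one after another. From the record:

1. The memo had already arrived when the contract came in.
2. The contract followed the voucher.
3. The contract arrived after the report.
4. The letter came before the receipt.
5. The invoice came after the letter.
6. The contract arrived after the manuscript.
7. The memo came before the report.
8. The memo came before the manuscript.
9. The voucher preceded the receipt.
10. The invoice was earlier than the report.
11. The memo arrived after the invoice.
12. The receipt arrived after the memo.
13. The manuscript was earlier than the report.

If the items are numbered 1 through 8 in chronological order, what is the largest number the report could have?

7

The report must come before the contract — 1 item forced after it.
Everything else can be placed before the report in some valid order, so the report can sit as late as position 8 − 1 = 7.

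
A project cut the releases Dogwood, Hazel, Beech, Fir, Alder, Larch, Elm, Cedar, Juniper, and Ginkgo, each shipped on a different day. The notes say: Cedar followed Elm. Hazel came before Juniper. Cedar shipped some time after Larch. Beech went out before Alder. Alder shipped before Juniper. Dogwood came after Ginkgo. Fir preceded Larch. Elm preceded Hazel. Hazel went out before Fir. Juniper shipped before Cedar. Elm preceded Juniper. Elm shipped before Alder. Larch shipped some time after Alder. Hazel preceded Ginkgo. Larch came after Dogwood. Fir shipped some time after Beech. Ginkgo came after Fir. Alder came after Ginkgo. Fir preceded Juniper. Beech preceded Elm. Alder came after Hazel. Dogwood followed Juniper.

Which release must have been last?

Cedar

Every other release has a chain of constraints placing it before Cedar, so Cedar is last.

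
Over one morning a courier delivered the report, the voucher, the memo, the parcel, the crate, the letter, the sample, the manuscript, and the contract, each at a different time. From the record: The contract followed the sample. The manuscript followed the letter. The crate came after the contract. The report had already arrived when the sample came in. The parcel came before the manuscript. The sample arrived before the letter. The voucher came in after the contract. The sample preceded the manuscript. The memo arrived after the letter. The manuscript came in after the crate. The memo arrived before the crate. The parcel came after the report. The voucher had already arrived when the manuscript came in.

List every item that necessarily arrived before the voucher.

Directly stated before the voucher: the contract.
The report reaches the voucher via the report → the sample → the contract → the voucher.
The sample reaches the voucher via the sample → the contract → the voucher.

the contract, the report, the sample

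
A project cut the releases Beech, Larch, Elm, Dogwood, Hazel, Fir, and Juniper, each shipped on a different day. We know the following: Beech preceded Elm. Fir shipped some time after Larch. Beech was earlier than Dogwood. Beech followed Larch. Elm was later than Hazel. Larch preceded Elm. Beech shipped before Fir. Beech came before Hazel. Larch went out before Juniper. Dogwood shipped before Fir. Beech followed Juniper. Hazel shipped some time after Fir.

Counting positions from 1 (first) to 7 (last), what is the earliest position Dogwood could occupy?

Beech, Juniper, and Larch must all come before Dogwood — 3 forced predecessors.
Nothing else is forced ahead of Dogwood, so its earliest slot is position 3 + 1 = 4.

4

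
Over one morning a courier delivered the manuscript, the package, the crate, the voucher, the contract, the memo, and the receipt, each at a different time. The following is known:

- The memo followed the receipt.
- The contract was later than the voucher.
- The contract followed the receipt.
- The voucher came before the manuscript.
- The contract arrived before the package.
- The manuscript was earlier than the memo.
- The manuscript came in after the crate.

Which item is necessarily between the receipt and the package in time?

the contract

Tracing the constraints gives the receipt → the contract → the package, so the contract sits after the receipt and before the package.
No other item is forced both after the receipt and before the package.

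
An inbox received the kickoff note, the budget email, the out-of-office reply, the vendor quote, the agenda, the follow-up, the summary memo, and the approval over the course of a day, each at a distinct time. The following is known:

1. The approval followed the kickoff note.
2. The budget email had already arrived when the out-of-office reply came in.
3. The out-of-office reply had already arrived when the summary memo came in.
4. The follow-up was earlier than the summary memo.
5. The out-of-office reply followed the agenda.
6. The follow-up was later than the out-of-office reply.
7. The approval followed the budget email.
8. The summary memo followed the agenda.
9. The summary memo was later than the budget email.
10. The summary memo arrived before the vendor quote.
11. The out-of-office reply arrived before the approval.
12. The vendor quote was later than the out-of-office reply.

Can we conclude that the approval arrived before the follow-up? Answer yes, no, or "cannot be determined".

No chain of stated constraints runs from the approval to the follow-up, and none runs from the follow-up to the approval either.
So the relative order of the approval and the follow-up is not fixed by the given facts.

cannot be determined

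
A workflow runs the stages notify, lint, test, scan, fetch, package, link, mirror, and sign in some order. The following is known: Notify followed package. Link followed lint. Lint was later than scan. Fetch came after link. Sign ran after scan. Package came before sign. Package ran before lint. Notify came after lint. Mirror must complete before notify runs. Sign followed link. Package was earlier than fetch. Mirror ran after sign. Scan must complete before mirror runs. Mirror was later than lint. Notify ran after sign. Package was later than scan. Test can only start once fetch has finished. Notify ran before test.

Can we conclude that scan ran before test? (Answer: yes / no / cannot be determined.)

yes

Chain the constraints: scan → mirror → notify → test. Each link is directly stated, so scan comes before test.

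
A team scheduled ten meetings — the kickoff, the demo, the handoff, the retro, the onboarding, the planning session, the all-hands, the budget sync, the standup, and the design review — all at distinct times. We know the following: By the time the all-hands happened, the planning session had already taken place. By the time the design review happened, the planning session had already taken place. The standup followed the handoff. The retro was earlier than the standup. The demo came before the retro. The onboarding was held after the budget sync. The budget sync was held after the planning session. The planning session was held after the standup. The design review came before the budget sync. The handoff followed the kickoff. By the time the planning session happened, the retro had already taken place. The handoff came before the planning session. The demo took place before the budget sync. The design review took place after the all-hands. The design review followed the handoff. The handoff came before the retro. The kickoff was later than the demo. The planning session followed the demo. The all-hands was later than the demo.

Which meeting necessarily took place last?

Every other meeting has a chain of constraints placing it before the onboarding, so the onboarding is last.

the onboarding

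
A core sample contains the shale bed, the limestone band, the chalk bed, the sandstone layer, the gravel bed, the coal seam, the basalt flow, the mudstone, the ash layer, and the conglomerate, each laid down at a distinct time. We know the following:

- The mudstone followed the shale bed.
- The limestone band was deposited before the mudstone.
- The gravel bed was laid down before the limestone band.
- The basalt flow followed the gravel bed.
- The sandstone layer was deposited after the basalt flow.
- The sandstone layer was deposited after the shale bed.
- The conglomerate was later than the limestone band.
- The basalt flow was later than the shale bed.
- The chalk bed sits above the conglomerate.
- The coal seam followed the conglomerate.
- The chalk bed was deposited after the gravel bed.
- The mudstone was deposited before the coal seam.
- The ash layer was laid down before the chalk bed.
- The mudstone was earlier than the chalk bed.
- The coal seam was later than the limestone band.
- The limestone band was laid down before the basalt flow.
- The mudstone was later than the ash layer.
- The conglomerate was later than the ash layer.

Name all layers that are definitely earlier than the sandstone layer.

Directly stated before the sandstone layer: the basalt flow and the shale bed.
The gravel bed reaches the sandstone layer via the gravel bed → the basalt flow → the sandstone layer.
The limestone band reaches the sandstone layer via the limestone band → the basalt flow → the sandstone layer.
No chain forces the ash layer (or any of the others) ahead of the sandstone layer.

the basalt flow, the gravel bed, the limestone band, the shale bed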